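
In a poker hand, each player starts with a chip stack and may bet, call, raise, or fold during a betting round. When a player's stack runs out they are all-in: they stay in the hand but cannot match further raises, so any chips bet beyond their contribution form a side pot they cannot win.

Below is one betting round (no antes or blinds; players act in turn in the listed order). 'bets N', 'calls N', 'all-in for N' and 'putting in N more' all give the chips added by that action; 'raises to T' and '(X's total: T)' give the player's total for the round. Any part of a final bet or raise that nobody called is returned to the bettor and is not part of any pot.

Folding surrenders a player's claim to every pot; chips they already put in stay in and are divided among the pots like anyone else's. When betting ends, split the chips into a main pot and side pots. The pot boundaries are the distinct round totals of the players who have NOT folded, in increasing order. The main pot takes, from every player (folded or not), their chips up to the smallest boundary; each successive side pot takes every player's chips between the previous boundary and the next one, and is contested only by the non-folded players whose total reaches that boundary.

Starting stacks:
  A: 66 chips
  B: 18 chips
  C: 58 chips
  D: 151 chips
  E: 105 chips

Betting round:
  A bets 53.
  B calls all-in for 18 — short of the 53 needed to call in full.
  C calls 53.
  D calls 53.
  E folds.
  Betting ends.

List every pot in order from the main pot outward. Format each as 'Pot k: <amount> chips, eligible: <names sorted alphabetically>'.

Pot 1: 72 chips, eligible: A, B, C, D
Pot 2: 105 chips, eligible: A, C, D

Derivation:
Contributions: A=53, B=18, C=53, D=53
Folded: E
Pot levels (distinct totals of non-folded players): 18, 53
Layer 1-18: 18 each from A, B, C, D = 18*4 = 72 chips; eligible A, B, C, D
Layer 19-53: 35 each from A, C, D = 35*3 = 105 chips; eligible A, C, D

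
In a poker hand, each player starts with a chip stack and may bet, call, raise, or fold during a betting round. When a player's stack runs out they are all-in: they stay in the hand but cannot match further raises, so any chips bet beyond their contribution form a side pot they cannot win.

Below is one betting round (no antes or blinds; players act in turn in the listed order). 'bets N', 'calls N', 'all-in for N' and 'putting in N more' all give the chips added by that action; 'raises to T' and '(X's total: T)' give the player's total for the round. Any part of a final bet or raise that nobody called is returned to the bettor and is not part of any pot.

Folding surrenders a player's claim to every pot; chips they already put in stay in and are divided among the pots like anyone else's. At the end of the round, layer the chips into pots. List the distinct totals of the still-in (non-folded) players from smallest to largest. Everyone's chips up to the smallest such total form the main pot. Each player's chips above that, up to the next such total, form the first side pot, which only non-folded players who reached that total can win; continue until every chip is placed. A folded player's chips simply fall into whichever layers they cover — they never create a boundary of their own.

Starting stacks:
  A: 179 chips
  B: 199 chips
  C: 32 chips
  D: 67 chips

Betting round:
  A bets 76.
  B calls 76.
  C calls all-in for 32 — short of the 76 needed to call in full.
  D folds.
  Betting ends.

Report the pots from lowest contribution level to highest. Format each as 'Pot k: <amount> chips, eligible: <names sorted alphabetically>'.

Contributions: A=76, B=76, C=32
Folded: D
Pot levels (distinct totals of non-folded players): 32, 76
Layer 1-32: 32 each from A, B, C = 32*3 = 96 chips; eligible A, B, C
Layer 33-76: 44 each from A, B = 44*2 = 88 chips; eligible A, B

Pot 1: 96 chips, eligible: A, B, C
Pot 2: 88 chips, eligible: A, B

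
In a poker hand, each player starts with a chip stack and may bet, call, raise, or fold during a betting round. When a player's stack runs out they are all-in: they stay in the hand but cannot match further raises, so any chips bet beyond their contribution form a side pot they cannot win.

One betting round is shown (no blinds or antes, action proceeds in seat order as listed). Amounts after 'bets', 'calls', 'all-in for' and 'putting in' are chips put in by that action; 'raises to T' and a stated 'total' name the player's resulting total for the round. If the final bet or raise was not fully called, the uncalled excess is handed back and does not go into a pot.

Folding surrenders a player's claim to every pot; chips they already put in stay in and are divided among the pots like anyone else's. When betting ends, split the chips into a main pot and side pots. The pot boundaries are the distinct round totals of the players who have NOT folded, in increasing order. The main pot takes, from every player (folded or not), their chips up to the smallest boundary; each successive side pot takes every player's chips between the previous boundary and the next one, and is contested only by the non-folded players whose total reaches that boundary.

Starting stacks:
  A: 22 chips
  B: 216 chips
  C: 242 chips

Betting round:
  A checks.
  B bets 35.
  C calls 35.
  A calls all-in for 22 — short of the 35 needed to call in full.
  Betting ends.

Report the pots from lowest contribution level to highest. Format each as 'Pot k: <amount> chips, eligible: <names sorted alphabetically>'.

Pot 1: 66 chips, eligible: A, B, C
Pot 2: 26 chips, eligible: B, C

Derivation:
Contributions: A=22, B=35, C=35
Pot levels (distinct totals of non-folded players): 22, 35
Layer 1-22: 22 each from A, B, C = 22*3 = 66 chips; eligible A, B, C
Layer 23-35: 13 each from B, C = 13*2 = 26 chips; eligible B, C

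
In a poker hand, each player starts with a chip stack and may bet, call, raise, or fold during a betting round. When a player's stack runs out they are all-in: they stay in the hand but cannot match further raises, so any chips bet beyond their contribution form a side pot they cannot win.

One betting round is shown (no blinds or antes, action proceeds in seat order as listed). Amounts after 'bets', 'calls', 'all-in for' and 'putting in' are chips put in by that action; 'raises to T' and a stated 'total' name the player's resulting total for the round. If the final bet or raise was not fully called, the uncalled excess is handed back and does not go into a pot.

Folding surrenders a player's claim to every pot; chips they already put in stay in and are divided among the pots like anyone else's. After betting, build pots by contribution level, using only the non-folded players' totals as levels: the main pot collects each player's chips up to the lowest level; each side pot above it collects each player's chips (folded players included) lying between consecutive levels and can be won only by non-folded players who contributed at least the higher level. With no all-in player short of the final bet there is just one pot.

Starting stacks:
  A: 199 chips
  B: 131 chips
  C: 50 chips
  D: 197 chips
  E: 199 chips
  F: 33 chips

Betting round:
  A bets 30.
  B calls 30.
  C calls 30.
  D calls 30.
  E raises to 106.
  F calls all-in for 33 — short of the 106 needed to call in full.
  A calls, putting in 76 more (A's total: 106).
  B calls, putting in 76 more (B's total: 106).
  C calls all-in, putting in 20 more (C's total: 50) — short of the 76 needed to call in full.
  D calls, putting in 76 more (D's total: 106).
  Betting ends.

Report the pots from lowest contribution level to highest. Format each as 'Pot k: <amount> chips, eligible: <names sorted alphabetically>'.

Contributions: A=106, B=106, C=50, D=106, E=106, F=33
Pot levels (distinct totals of non-folded players): 33, 50, 106
Layer 1-33: 33 each from A, B, C, D, E, F = 33*6 = 198 chips; eligible A, B, C, D, E, F
Layer 34-50: 17 each from A, B, C, D, E = 17*5 = 85 chips; eligible A, B, C, D, E
Layer 51-106: 56 each from A, B, D, E = 56*4 = 224 chips; eligible A, B, D, E

Pot 1: 198 chips, eligible: A, B, C, D, E, F
Pot 2: 85 chips, eligible: A, B, C, D, E
Pot 3: 224 chips, eligible: A, B, D, E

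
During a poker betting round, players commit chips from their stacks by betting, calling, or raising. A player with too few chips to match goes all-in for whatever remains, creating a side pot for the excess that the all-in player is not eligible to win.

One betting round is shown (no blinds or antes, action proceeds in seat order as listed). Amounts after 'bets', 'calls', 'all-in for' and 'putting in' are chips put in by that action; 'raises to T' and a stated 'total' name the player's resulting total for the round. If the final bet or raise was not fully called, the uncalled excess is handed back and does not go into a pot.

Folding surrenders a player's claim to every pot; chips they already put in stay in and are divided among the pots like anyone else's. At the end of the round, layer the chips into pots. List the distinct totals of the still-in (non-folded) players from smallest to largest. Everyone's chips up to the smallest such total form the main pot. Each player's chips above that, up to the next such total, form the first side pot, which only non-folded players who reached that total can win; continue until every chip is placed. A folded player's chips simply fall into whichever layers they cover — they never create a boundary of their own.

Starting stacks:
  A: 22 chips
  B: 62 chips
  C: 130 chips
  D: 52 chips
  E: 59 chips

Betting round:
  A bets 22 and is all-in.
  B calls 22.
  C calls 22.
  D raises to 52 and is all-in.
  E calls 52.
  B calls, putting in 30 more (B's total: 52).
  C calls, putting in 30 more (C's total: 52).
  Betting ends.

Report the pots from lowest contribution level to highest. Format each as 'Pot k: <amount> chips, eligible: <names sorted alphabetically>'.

Contributions: A=22, B=52, C=52, D=52, E=52
Pot levels (distinct totals of non-folded players): 22, 52
Layer 1-22: 22 each from A, B, C, D, E = 22*5 = 110 chips; eligible A, B, C, D, E
Layer 23-52: 30 each from B, C, D, E = 30*4 = 120 chips; eligible B, C, D, E

Pot 1: 110 chips, eligible: A, B, C, D, E
Pot 2: 120 chips, eligible: B, C, D, E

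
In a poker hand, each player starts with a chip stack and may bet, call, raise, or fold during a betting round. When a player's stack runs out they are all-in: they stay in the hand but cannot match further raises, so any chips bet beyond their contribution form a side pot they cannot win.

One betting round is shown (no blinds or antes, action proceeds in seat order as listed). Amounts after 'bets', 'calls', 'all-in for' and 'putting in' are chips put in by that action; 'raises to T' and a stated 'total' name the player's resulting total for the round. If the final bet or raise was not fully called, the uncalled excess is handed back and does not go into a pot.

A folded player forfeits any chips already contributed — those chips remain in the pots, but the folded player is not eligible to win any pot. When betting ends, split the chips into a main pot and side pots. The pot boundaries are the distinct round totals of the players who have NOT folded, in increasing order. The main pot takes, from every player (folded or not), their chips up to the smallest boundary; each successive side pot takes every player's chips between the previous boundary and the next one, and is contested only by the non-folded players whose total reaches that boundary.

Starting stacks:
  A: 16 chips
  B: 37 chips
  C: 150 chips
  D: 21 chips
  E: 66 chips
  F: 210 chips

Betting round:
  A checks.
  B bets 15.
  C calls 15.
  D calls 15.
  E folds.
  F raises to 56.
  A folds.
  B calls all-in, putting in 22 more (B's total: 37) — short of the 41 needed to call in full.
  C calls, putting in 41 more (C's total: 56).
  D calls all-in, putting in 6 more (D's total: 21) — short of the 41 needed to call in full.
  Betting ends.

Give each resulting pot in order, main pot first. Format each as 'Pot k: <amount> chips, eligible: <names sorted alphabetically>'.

Contributions: B=37, C=56, D=21, F=56
Folded: A, E
Pot levels (distinct totals of non-folded players): 21, 37, 56
Layer 1-21: 21 each from B, C, D, F = 21*4 = 84 chips; eligible B, C, D, F
Layer 22-37: 16 each from B, C, F = 16*3 = 48 chips; eligible B, C, F
Layer 38-56: 19 each from C, F = 19*2 = 38 chips; eligible C, F

Pot 1: 84 chips, eligible: B, C, D, F
Pot 2: 48 chips, eligible: B, C, F
Pot 3: 38 chips, eligible: C, F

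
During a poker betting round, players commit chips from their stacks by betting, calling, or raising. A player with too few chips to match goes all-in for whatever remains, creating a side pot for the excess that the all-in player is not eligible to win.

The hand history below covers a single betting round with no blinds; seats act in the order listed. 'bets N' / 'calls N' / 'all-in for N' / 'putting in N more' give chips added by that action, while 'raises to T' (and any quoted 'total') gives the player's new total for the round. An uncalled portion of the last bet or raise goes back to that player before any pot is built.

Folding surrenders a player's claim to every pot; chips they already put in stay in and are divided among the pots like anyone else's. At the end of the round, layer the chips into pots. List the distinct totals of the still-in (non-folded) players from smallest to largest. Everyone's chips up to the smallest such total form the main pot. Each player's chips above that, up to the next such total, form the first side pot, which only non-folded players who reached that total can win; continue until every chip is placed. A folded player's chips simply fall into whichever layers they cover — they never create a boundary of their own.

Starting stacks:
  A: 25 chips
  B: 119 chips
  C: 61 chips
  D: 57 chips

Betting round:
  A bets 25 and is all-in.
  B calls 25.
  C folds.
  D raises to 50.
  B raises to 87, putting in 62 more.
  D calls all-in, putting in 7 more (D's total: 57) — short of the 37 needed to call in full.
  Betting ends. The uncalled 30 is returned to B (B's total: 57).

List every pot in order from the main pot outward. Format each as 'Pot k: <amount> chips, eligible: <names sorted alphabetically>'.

Contributions (after 30 returned to B): A=25, B=57, D=57
Folded: C
Pot levels (distinct totals of non-folded players): 25, 57
Layer 1-25: 25 each from A, B, D = 25*3 = 75 chips; eligible A, B, D
Layer 26-57: 32 each from B, D = 32*2 = 64 chips; eligible B, D

Pot 1: 75 chips, eligible: A, B, D
Pot 2: 64 chips, eligible: B, D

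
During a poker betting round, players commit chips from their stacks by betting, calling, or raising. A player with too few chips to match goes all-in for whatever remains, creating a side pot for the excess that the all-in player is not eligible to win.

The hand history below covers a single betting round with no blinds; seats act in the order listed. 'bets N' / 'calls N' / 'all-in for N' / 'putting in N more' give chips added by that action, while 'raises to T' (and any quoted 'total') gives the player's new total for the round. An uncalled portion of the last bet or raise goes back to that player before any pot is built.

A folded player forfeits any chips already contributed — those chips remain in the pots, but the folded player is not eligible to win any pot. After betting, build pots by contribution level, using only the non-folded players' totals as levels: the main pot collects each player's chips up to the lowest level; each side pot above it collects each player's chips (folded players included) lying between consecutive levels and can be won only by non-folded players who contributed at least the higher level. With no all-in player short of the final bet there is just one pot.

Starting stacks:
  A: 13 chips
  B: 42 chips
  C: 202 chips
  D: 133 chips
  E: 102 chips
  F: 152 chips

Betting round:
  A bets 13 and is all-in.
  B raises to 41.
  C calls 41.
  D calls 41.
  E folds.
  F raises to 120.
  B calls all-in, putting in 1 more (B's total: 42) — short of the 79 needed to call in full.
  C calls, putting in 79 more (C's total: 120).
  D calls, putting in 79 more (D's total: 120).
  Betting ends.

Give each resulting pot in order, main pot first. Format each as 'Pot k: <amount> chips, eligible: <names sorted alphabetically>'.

Contributions: A=13, B=42, C=120, D=120, F=120
Folded: E
Pot levels (distinct totals of non-folded players): 13, 42, 120
Layer 1-13: 13 each from A, B, C, D, F = 13*5 = 65 chips; eligible A, B, C, D, F
Layer 14-42: 29 each from B, C, D, F = 29*4 = 116 chips; eligible B, C, D, F
Layer 43-120: 78 each from C, D, F = 78*3 = 234 chips; eligible C, D, F

Pot 1: 65 chips, eligible: A, B, C, D, F
Pot 2: 116 chips, eligible: B, C, D, F
Pot 3: 234 chips, eligible: C, D, F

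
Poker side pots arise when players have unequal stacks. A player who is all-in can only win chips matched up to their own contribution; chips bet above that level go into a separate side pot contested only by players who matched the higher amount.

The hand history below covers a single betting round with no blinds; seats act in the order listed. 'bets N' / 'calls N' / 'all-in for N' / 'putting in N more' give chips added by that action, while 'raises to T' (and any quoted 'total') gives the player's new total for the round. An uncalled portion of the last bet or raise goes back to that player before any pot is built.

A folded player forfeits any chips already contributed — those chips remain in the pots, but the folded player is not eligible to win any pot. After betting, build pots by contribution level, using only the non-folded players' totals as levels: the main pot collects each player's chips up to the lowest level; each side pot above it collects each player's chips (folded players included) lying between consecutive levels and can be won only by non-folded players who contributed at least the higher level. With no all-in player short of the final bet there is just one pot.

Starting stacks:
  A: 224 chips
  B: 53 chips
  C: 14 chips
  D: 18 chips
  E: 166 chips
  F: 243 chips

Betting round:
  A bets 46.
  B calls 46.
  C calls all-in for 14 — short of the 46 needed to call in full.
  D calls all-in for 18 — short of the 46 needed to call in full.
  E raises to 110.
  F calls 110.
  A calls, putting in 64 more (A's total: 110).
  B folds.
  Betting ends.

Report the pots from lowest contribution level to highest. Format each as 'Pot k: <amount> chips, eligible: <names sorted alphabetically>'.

Pot 1: 84 chips, eligible: A, C, D, E, F
Pot 2: 20 chips, eligible: A, D, E, F
Pot 3: 304 chips, eligible: A, E, F

Derivation:
Contributions: A=110, B=46, C=14, D=18, E=110, F=110
Folded: B
Pot levels (distinct totals of non-folded players): 14, 18, 110
Layer 1-14: 14 each from A, B, C, D, E, F = 14*6 = 84 chips; eligible A, C, D, E, F
Layer 15-18: 4 each from A, B, D, E, F = 4*5 = 20 chips; eligible A, D, E, F
Layer 19-110: A 92 + B 28 + E 92 + F 92 = 304 chips; eligible A, E, F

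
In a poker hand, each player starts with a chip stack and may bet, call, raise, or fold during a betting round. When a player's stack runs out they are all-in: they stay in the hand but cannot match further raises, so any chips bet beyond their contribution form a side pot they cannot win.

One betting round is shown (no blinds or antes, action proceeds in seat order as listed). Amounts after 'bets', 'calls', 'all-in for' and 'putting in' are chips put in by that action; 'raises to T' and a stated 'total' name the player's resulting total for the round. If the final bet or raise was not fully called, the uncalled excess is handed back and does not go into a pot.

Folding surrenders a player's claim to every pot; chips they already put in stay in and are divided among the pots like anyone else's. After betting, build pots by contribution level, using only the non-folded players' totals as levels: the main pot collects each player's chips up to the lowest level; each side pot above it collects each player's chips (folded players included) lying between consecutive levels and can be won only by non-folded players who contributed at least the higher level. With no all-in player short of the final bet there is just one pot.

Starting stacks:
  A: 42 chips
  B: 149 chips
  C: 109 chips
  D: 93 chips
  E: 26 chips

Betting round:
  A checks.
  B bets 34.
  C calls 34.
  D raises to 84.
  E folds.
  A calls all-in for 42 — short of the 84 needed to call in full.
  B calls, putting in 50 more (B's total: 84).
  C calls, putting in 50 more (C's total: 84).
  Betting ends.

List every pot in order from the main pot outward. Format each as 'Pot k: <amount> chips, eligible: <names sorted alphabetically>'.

Contributions: A=42, B=84, C=84, D=84
Folded: E
Pot levels (distinct totals of non-folded players): 42, 84
Layer 1-42: 42 each from A, B, C, D = 42*4 = 168 chips; eligible A, B, C, D
Layer 43-84: 42 each from B, C, D = 42*3 = 126 chips; eligible B, C, D

Pot 1: 168 chips, eligible: A, B, C, D
Pot 2: 126 chips, eligible: B, C, D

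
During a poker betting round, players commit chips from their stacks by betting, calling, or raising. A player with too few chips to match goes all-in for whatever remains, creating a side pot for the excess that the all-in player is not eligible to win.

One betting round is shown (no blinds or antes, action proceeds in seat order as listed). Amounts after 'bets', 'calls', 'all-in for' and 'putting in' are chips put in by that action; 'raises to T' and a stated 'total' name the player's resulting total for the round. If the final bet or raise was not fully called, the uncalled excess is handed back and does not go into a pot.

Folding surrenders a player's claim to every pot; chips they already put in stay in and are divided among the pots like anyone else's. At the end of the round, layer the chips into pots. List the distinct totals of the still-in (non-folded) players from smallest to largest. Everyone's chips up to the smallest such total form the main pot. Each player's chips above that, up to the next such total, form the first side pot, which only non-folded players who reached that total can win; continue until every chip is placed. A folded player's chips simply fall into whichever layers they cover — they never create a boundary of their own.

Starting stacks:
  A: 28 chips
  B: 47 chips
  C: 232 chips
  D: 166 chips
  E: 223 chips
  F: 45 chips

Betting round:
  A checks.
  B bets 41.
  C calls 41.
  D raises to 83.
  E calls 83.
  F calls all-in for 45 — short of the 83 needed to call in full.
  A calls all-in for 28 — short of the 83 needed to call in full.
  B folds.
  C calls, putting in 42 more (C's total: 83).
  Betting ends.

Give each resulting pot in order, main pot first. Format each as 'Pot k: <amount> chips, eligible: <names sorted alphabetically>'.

Contributions: A=28, B=41, C=83, D=83, E=83, F=45
Folded: B
Pot levels (distinct totals of non-folded players): 28, 45, 83
Layer 1-28: 28 each from A, B, C, D, E, F = 28*6 = 168 chips; eligible A, C, D, E, F
Layer 29-45: B 13 + C 17 + D 17 + E 17 + F 17 = 81 chips; eligible C, D, E, F
Layer 46-83: 38 each from C, D, E = 38*3 = 114 chips; eligible C, D, E

Pot 1: 168 chips, eligible: A, C, D, E, F
Pot 2: 81 chips, eligible: C, D, E, F
Pot 3: 114 chips, eligible: C, D, E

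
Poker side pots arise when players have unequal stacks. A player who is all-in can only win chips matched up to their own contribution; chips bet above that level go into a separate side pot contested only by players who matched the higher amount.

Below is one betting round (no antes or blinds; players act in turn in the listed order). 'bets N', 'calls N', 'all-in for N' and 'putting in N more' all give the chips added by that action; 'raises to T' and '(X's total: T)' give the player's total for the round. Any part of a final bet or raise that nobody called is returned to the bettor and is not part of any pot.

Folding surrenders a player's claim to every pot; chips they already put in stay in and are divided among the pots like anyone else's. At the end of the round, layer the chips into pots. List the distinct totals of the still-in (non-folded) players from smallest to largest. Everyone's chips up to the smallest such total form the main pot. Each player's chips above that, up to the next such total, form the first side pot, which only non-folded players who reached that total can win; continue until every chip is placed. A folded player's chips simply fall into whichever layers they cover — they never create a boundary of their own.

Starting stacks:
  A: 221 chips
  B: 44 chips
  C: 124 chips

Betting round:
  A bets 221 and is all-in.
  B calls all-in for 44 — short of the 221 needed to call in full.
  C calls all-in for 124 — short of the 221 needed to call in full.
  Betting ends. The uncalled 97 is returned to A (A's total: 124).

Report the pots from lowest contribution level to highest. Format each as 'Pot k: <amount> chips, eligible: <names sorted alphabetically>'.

Contributions (after 97 returned to A): A=124, B=44, C=124
Pot levels (distinct totals of non-folded players): 44, 124
Layer 1-44: 44 each from A, B, C = 44*3 = 132 chips; eligible A, B, C
Layer 45-124: 80 each from A, C = 80*2 = 160 chips; eligible A, C

Pot 1: 132 chips, eligible: A, B, C
Pot 2: 160 chips, eligible: A, C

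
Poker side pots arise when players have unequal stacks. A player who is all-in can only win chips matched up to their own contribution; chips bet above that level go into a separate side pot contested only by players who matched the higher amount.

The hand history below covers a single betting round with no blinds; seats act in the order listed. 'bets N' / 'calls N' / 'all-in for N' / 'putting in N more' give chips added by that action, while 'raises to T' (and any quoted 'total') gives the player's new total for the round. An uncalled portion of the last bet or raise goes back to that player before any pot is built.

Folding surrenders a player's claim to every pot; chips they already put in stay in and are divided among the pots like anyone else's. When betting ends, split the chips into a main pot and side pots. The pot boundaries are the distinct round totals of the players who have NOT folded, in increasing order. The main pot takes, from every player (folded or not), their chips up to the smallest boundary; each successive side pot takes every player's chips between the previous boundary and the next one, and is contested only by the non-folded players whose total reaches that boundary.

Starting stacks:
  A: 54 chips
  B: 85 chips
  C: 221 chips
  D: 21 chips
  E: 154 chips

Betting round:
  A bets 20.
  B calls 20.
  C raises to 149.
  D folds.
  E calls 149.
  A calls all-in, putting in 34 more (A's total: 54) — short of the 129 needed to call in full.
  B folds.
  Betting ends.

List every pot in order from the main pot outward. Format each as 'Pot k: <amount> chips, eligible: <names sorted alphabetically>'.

Contributions: A=54, B=20, C=149, E=149
Folded: B, D
Pot levels (distinct totals of non-folded players): 54, 149
Layer 1-54: A 54 + B 20 + C 54 + E 54 = 182 chips; eligible A, C, E
Layer 55-149: 95 each from C, E = 95*2 = 190 chips; eligible C, E

Pot 1: 182 chips, eligible: A, C, E
Pot 2: 190 chips, eligible: C, E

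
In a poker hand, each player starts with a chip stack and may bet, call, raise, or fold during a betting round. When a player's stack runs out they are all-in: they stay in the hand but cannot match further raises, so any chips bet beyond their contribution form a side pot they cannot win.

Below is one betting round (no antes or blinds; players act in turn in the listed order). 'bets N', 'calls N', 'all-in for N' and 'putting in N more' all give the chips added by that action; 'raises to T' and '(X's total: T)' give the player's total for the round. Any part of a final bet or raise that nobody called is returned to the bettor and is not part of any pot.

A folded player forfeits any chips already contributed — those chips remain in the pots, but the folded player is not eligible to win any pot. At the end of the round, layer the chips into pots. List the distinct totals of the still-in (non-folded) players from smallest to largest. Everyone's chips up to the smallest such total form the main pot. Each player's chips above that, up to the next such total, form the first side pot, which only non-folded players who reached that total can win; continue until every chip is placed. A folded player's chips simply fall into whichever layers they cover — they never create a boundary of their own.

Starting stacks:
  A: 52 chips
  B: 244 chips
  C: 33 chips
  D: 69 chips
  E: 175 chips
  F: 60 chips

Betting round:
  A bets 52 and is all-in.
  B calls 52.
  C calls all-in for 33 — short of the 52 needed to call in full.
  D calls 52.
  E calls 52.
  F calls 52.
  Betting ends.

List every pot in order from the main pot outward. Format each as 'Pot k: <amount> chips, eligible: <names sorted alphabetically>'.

Pot 1: 198 chips, eligible: A, B, C, D, E, F
Pot 2: 95 chips, eligible: A, B, D, E, F

Derivation:
Contributions: A=52, B=52, C=33, D=52, E=52, F=52
Pot levels (distinct totals of non-folded players): 33, 52
Layer 1-33: 33 each from A, B, C, D, E, F = 33*6 = 198 chips; eligible A, B, C, D, E, F
Layer 34-52: 19 each from A, B, D, E, F = 19*5 = 95 chips; eligible A, B, D, E, F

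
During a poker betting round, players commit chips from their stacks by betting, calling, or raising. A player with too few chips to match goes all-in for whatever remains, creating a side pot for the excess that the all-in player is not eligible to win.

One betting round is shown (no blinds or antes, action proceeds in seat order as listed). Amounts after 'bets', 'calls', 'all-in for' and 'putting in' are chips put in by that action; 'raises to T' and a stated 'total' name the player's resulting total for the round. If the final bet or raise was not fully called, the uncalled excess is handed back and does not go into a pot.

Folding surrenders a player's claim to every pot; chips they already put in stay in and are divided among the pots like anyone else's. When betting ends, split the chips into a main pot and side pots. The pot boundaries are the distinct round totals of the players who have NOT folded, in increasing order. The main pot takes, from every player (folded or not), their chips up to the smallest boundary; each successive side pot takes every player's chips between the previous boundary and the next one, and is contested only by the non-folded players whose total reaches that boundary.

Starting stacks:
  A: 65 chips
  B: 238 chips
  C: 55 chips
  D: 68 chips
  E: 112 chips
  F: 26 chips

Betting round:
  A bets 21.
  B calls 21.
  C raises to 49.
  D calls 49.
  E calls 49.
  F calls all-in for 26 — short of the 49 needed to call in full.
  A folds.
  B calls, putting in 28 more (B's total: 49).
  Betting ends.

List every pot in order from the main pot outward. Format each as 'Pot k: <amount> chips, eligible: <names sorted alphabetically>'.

Contributions: A=21, B=49, C=49, D=49, E=49, F=26
Folded: A
Pot levels (distinct totals of non-folded players): 26, 49
Layer 1-26: A 21 + B 26 + C 26 + D 26 + E 26 + F 26 = 151 chips; eligible B, C, D, E, F
Layer 27-49: 23 each from B, C, D, E = 23*4 = 92 chips; eligible B, C, D, E

Pot 1: 151 chips, eligible: B, C, D, E, F
Pot 2: 92 chips, eligible: B, C, D, E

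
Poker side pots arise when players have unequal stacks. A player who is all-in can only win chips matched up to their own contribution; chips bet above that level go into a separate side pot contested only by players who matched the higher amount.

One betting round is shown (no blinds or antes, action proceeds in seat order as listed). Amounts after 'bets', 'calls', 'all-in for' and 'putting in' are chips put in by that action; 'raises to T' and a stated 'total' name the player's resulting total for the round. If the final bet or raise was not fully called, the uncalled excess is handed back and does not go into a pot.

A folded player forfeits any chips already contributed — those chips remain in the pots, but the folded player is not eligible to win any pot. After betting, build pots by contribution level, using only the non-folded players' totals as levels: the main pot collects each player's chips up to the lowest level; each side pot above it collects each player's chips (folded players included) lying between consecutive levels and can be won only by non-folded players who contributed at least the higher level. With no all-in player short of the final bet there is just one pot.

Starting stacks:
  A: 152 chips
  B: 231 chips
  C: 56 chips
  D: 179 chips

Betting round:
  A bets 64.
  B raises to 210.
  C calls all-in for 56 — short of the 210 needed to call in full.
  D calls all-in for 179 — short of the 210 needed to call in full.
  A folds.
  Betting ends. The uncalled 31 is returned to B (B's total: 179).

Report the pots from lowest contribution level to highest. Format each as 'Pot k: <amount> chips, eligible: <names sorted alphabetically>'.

Pot 1: 224 chips, eligible: B, C, D
Pot 2: 254 chips, eligible: B, D

Derivation:
Contributions (after 31 returned to B): A=64, B=179, C=56, D=179
Folded: A
Pot levels (distinct totals of non-folded players): 56, 179
Layer 1-56: 56 each from A, B, C, D = 56*4 = 224 chips; eligible B, C, D
Layer 57-179: A 8 + B 123 + D 123 = 254 chips; eligible B, D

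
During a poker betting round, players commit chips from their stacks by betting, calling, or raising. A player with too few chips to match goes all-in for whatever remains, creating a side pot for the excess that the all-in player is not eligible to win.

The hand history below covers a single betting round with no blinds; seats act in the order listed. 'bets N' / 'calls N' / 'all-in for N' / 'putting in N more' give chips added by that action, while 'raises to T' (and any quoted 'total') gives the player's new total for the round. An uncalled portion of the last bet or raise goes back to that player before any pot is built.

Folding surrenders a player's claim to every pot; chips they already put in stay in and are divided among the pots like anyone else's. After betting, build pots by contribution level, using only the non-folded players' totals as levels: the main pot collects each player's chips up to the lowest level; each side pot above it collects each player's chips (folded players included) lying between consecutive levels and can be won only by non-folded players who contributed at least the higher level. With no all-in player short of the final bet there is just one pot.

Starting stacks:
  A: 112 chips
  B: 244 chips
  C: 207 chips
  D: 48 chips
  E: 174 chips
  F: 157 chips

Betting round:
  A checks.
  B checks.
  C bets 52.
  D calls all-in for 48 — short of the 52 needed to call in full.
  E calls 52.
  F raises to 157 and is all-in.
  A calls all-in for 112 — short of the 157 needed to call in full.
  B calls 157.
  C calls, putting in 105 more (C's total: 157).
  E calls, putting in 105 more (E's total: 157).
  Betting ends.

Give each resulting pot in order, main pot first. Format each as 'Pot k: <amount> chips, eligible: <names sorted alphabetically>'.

Pot 1: 288 chips, eligible: A, B, C, D, E, F
Pot 2: 320 chips, eligible: A, B, C, E, F
Pot 3: 180 chips, eligible: B, C, E, F

Derivation:
Contributions: A=112, B=157, C=157, D=48, E=157, F=157
Pot levels (distinct totals of non-folded players): 48, 112, 157
Layer 1-48: 48 each from A, B, C, D, E, F = 48*6 = 288 chips; eligible A, B, C, D, E, F
Layer 49-112: 64 each from A, B, C, E, F = 64*5 = 320 chips; eligible A, B, C, E, F
Layer 113-157: 45 each from B, C, E, F = 45*4 = 180 chips; eligible B, C, E, F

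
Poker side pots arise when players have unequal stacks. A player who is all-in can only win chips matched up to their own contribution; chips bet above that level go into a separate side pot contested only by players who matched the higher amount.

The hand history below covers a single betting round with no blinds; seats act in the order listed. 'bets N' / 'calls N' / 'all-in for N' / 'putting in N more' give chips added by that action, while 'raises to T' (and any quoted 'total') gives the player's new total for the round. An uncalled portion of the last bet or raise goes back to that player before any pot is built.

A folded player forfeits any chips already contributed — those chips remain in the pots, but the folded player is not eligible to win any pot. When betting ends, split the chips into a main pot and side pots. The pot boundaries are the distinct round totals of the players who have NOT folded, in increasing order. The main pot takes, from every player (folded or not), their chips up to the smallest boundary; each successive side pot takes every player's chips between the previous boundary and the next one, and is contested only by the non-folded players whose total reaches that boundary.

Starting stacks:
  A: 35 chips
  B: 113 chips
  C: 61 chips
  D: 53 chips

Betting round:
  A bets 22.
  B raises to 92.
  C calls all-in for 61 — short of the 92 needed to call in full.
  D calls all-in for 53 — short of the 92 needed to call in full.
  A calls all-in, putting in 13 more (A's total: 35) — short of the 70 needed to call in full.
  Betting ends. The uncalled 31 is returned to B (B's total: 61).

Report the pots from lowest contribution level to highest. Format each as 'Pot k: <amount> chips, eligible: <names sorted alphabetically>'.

Pot 1: 140 chips, eligible: A, B, C, D
Pot 2: 54 chips, eligible: B, C, D
Pot 3: 16 chips, eligible: B, C

Derivation:
Contributions (after 31 returned to B): A=35, B=61, C=61, D=53
Pot levels (distinct totals of non-folded players): 35, 53, 61
Layer 1-35: 35 each from A, B, C, D = 35*4 = 140 chips; eligible A, B, C, D
Layer 36-53: 18 each from B, C, D = 18*3 = 54 chips; eligible B, C, D
Layer 54-61: 8 each from B, C = 8*2 = 16 chips; eligible B, C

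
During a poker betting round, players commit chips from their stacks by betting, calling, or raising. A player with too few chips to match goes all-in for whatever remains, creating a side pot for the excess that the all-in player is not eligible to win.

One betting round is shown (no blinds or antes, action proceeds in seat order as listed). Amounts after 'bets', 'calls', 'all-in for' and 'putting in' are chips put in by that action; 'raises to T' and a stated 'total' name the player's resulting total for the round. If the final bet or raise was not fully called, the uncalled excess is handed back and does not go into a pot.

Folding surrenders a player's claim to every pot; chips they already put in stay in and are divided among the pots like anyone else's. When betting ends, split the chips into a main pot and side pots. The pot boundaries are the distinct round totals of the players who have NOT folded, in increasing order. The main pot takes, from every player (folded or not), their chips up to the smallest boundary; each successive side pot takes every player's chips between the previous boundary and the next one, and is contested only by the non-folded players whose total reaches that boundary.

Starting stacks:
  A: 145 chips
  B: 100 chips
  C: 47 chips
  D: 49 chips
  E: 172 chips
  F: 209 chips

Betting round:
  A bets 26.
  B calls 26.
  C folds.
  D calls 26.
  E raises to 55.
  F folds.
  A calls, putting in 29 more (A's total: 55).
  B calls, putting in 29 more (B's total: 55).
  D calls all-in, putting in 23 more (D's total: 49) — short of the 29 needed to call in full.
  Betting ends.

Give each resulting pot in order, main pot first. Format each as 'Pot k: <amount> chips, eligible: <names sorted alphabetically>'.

Contributions: A=55, B=55, D=49, E=55
Folded: C, F
Pot levels (distinct totals of non-folded players): 49, 55
Layer 1-49: 49 each from A, B, D, E = 49*4 = 196 chips; eligible A, B, D, E
Layer 50-55: 6 each from A, B, E = 6*3 = 18 chips; eligible A, B, E

Pot 1: 196 chips, eligible: A, B, D, E
Pot 2: 18 chips, eligible: A, B, E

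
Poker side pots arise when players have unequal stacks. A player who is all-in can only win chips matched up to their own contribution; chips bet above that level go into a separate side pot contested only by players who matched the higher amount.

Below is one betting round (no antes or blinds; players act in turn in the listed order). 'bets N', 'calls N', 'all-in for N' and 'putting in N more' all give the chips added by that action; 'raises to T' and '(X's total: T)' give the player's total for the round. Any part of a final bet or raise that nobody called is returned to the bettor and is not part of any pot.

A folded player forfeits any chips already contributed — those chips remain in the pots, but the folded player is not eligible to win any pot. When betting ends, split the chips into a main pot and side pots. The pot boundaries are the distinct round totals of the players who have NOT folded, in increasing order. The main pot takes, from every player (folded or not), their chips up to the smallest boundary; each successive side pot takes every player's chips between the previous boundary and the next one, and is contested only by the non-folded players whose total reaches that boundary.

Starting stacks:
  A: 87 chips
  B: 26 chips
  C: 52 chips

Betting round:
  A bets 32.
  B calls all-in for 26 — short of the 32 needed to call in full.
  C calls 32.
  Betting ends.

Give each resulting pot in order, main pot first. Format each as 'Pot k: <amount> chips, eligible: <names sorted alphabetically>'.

Pot 1: 78 chips, eligible: A, B, C
Pot 2: 12 chips, eligible: A, C

Derivation:
Contributions: A=32, B=26, C=32
Pot levels (distinct totals of non-folded players): 26, 32
Layer 1-26: 26 each from A, B, C = 26*3 = 78 chips; eligible A, B, C
Layer 27-32: 6 each from A, C = 6*2 = 12 chips; eligible A, C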